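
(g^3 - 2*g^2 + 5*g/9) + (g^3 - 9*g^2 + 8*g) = 2*g^3 - 11*g^2 + 77*g/9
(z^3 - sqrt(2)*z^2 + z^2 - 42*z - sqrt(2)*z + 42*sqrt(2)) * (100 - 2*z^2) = -2*z^5 - 2*z^4 + 2*sqrt(2)*z^4 + 2*sqrt(2)*z^3 + 184*z^3 - 184*sqrt(2)*z^2 + 100*z^2 - 4200*z - 100*sqrt(2)*z + 4200*sqrt(2)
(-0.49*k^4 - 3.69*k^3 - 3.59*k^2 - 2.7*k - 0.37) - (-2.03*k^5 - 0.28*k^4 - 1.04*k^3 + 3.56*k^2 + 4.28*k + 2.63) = 2.03*k^5 - 0.21*k^4 - 2.65*k^3 - 7.15*k^2 - 6.98*k - 3.0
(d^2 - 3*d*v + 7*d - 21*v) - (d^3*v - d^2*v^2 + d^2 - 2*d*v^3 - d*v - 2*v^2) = -d^3*v + d^2*v^2 + 2*d*v^3 - 2*d*v + 7*d + 2*v^2 - 21*v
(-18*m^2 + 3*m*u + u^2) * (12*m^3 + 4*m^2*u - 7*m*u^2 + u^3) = -216*m^5 - 36*m^4*u + 150*m^3*u^2 - 35*m^2*u^3 - 4*m*u^4 + u^5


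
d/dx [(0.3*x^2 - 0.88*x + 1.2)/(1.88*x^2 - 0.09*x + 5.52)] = (1.6274*x^2 - 1.2*x - 4.7496)/(3.5344*x^4 - 0.3384*x^3 + 20.7633*x^2 - 0.9936*x + 30.4704)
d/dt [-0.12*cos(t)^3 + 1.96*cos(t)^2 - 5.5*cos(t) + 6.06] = (0.36*cos(t)^2 - 3.92*cos(t) + 5.5)*sin(t)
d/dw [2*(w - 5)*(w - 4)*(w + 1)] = 6*w^2 - 32*w + 22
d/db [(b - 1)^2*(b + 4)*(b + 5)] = 4*b^3 + 21*b^2 + 6*b - 31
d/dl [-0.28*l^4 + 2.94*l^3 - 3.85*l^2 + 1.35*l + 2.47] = -1.12*l^3 + 8.82*l^2 - 7.7*l + 1.35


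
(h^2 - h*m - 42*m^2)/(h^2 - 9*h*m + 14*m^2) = (h + 6*m)/(h - 2*m)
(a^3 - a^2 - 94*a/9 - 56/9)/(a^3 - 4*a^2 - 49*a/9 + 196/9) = (3*a + 2)/(3*a - 7)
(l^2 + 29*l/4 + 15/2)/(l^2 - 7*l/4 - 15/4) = (l + 6)/(l - 3)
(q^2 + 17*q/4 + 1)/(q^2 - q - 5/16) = 4*(q + 4)/(4*q - 5)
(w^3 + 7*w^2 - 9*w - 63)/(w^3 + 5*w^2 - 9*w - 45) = (w + 7)/(w + 5)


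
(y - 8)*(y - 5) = y^2 - 13*y + 40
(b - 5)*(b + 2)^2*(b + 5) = b^4 + 4*b^3 - 21*b^2 - 100*b - 100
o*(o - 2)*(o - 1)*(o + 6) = o^4 + 3*o^3 - 16*o^2 + 12*o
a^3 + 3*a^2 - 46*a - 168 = (a - 7)*(a + 4)*(a + 6)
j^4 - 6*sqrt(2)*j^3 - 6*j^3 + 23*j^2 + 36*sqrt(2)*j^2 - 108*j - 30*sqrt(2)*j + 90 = (j - 5)*(j - 1)*(j - 3*sqrt(2))^2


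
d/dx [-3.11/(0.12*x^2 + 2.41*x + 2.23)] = (0.7464*x + 7.4951)/(0.12*x^2 + 2.41*x + 2.23)^2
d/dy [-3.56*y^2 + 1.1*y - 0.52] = 1.1 - 7.12*y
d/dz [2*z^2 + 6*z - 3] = 4*z + 6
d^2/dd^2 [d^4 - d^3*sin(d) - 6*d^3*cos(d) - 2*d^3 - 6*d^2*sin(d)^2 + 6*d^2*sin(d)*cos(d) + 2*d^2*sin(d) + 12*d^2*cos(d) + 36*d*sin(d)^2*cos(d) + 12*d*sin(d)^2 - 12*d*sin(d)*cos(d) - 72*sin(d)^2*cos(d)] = d^3*sin(d) + 6*d^3*cos(d) + 34*d^2*sin(d) - 12*sqrt(2)*d^2*sin(2*d + pi/4) - 18*d^2*cos(d) + 12*d^2 - 54*d*sin(d) - 37*d*cos(d) + 48*d*cos(2*d) + 81*d*cos(3*d) - 12*d - 14*sin(d) + 30*sin(2*d) + 54*sin(3*d) + 42*cos(d) - 18*cos(2*d) - 162*cos(3*d) - 6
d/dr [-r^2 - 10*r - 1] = -2*r - 10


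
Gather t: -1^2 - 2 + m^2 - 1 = m^2 - 4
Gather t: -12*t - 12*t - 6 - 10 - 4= -24*t - 20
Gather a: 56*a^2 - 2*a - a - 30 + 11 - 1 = 56*a^2 - 3*a - 20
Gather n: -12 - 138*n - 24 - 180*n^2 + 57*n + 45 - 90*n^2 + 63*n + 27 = -270*n^2 - 18*n + 36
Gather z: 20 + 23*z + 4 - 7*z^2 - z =-7*z^2 + 22*z + 24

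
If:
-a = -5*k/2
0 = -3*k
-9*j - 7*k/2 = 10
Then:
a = 0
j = -10/9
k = 0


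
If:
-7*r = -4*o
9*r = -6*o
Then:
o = 0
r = 0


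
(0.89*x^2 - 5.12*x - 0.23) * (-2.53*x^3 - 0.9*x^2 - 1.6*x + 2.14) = -2.2517*x^5 + 12.1526*x^4 + 3.7659*x^3 + 10.3036*x^2 - 10.5888*x - 0.4922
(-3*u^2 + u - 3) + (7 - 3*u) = -3*u^2 - 2*u + 4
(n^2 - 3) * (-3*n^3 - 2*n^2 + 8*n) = -3*n^5 - 2*n^4 + 17*n^3 + 6*n^2 - 24*n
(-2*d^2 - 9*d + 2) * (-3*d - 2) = 6*d^3 + 31*d^2 + 12*d - 4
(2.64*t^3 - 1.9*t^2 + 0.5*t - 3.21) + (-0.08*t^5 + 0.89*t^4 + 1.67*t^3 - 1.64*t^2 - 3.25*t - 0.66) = -0.08*t^5 + 0.89*t^4 + 4.31*t^3 - 3.54*t^2 - 2.75*t - 3.87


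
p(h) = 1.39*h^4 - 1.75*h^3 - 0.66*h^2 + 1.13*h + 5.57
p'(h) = 5.56*h^3 - 5.25*h^2 - 1.32*h + 1.13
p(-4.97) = 1046.57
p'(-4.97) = -804.55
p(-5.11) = 1163.83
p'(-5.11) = -871.10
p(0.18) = 5.74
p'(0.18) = 0.75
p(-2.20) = 51.09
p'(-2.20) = -80.58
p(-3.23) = 205.30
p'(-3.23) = -236.74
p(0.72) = 5.76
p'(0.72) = -0.47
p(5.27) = 809.21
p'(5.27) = 662.15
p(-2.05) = 40.11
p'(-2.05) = -66.13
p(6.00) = 1412.03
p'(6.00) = 1005.17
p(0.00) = 5.57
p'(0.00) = 1.13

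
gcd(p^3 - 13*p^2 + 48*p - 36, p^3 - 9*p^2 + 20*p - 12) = p^2 - 7*p + 6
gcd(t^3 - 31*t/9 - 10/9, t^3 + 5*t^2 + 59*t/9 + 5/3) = t^2 + 2*t + 5/9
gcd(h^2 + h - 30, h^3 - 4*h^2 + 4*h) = 1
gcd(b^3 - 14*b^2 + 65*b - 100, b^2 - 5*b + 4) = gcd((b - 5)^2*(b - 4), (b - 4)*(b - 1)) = b - 4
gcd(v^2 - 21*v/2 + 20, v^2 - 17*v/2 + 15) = v - 5/2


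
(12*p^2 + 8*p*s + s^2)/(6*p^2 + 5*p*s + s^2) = (6*p + s)/(3*p + s)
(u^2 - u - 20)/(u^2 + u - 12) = (u - 5)/(u - 3)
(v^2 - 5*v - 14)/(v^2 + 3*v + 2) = (v - 7)/(v + 1)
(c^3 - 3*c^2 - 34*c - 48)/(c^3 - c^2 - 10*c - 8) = (c^2 - 5*c - 24)/(c^2 - 3*c - 4)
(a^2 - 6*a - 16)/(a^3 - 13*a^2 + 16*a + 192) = (a + 2)/(a^2 - 5*a - 24)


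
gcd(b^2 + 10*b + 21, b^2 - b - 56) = b + 7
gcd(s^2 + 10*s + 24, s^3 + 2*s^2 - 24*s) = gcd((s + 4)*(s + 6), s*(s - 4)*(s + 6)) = s + 6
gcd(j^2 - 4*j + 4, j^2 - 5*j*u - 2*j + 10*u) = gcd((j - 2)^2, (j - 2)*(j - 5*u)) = j - 2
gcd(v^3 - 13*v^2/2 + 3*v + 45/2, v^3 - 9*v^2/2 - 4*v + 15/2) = v^2 - 7*v/2 - 15/2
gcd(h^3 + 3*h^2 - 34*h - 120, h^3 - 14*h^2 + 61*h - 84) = 1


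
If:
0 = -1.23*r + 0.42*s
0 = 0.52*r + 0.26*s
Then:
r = 0.00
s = 0.00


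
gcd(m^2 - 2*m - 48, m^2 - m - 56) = m - 8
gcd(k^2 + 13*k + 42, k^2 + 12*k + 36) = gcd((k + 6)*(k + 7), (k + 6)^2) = k + 6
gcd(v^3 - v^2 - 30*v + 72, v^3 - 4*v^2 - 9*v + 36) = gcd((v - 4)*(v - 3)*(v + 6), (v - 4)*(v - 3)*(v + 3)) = v^2 - 7*v + 12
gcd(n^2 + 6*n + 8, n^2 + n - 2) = n + 2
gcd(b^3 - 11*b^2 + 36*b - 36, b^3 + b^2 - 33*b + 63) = b - 3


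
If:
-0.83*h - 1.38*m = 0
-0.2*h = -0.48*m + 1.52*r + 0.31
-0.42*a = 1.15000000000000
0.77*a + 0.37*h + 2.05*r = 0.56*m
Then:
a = -2.74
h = 52.95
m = -31.85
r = -17.23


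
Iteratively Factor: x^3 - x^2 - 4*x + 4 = (x - 2)*(x^2 + x - 2) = (x - 2)*(x + 2)*(x - 1)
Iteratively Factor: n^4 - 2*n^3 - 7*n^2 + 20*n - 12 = (n - 1)*(n^3 - n^2 - 8*n + 12) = (n - 1)*(n + 3)*(n^2 - 4*n + 4) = (n - 2)*(n - 1)*(n + 3)*(n - 2)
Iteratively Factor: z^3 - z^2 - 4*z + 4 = (z - 1)*(z^2 - 4) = (z - 2)*(z - 1)*(z + 2)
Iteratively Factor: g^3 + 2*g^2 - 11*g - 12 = (g + 4)*(g^2 - 2*g - 3) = (g - 3)*(g + 4)*(g + 1)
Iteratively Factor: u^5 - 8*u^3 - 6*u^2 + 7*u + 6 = (u + 2)*(u^4 - 2*u^3 - 4*u^2 + 2*u + 3) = (u - 1)*(u + 2)*(u^3 - u^2 - 5*u - 3) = (u - 3)*(u - 1)*(u + 2)*(u^2 + 2*u + 1) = (u - 3)*(u - 1)*(u + 1)*(u + 2)*(u + 1)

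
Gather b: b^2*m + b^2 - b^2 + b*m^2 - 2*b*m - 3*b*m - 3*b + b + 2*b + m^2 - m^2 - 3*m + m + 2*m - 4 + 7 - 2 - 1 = b^2*m + b*(m^2 - 5*m)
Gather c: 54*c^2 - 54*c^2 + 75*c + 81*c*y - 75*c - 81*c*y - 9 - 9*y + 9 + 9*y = 0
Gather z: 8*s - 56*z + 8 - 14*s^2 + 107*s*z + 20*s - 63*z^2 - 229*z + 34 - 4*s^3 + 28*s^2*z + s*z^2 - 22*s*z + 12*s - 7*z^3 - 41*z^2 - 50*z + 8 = -4*s^3 - 14*s^2 + 40*s - 7*z^3 + z^2*(s - 104) + z*(28*s^2 + 85*s - 335) + 50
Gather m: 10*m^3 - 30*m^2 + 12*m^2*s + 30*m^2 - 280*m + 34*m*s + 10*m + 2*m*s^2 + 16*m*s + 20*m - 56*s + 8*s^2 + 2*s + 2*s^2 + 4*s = 10*m^3 + 12*m^2*s + m*(2*s^2 + 50*s - 250) + 10*s^2 - 50*s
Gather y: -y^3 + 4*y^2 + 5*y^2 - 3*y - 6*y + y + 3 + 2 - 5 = -y^3 + 9*y^2 - 8*y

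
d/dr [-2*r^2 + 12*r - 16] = 12 - 4*r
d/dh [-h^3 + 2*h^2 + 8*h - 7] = -3*h^2 + 4*h + 8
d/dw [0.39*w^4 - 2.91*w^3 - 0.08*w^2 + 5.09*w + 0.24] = 1.56*w^3 - 8.73*w^2 - 0.16*w + 5.09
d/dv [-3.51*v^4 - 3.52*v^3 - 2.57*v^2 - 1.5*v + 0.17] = -14.04*v^3 - 10.56*v^2 - 5.14*v - 1.5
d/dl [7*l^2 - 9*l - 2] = 14*l - 9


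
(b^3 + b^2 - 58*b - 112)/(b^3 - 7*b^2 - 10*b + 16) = (b + 7)/(b - 1)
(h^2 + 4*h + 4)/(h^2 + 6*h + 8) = (h + 2)/(h + 4)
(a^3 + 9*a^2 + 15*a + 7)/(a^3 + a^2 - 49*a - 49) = (a + 1)/(a - 7)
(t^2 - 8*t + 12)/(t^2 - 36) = (t - 2)/(t + 6)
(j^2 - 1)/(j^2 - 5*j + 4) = (j + 1)/(j - 4)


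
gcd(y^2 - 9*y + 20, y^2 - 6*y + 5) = y - 5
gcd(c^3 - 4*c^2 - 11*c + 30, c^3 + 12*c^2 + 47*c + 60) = c + 3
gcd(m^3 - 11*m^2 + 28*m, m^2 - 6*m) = m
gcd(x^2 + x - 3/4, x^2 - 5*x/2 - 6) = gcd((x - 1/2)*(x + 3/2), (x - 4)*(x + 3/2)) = x + 3/2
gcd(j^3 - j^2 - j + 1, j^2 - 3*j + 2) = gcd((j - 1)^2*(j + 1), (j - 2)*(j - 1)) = j - 1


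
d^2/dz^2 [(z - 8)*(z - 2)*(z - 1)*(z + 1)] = 12*z^2 - 60*z + 30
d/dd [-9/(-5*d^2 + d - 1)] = 9*(1 - 10*d)/(5*d^2 - d + 1)^2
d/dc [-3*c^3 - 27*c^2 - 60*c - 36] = -9*c^2 - 54*c - 60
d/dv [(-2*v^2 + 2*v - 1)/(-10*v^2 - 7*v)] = (34*v^2 - 20*v - 7)/(v^2*(100*v^2 + 140*v + 49))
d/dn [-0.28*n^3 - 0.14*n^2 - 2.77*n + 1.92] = -0.84*n^2 - 0.28*n - 2.77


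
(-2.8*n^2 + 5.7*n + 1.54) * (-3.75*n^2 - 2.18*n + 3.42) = 10.5*n^4 - 15.271*n^3 - 27.777*n^2 + 16.1368*n + 5.2668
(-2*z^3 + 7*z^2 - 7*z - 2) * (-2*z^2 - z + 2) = 4*z^5 - 12*z^4 + 3*z^3 + 25*z^2 - 12*z - 4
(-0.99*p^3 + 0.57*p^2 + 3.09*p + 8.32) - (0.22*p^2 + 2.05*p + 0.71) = -0.99*p^3 + 0.35*p^2 + 1.04*p + 7.61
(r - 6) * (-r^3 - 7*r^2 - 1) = -r^4 - r^3 + 42*r^2 - r + 6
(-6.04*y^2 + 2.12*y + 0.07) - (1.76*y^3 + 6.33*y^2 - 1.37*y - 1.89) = -1.76*y^3 - 12.37*y^2 + 3.49*y + 1.96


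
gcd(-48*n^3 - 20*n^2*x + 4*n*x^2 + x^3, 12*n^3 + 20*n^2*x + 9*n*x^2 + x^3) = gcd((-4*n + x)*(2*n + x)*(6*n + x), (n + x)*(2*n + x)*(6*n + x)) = 12*n^2 + 8*n*x + x^2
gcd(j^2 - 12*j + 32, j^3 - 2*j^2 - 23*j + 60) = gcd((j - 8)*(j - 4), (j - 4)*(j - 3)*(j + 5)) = j - 4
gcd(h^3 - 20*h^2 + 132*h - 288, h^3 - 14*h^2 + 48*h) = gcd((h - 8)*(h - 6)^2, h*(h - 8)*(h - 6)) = h^2 - 14*h + 48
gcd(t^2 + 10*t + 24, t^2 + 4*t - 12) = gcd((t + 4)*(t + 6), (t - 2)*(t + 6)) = t + 6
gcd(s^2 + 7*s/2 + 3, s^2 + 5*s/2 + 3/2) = s + 3/2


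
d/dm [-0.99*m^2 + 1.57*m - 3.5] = 1.57 - 1.98*m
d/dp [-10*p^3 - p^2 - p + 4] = -30*p^2 - 2*p - 1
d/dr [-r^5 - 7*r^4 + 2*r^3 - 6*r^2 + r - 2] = -5*r^4 - 28*r^3 + 6*r^2 - 12*r + 1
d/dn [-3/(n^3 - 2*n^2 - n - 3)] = 3*(3*n^2 - 4*n - 1)/(-n^3 + 2*n^2 + n + 3)^2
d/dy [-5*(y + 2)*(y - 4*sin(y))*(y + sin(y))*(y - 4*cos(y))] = -5*(y + 2)*(y - 4*sin(y))*(y + sin(y))*(4*sin(y) + 1) - 5*(y + 2)*(y - 4*sin(y))*(y - 4*cos(y))*(cos(y) + 1) + 5*(y + 2)*(y + sin(y))*(y - 4*cos(y))*(4*cos(y) - 1) - 5*(y - 4*sin(y))*(y + sin(y))*(y - 4*cos(y))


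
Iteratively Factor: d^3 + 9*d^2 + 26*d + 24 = (d + 4)*(d^2 + 5*d + 6) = (d + 2)*(d + 4)*(d + 3)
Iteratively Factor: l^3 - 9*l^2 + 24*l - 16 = (l - 4)*(l^2 - 5*l + 4) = (l - 4)^2*(l - 1)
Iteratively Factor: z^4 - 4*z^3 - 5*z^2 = (z)*(z^3 - 4*z^2 - 5*z) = z^2*(z^2 - 4*z - 5) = z^2*(z + 1)*(z - 5)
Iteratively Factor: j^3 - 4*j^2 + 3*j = (j - 1)*(j^2 - 3*j) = j*(j - 1)*(j - 3)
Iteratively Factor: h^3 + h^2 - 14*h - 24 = (h + 2)*(h^2 - h - 12) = (h - 4)*(h + 2)*(h + 3)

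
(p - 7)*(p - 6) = p^2 - 13*p + 42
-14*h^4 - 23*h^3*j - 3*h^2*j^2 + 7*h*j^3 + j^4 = (-2*h + j)*(h + j)^2*(7*h + j)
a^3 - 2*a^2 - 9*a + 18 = (a - 3)*(a - 2)*(a + 3)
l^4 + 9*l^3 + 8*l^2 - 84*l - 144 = (l - 3)*(l + 2)*(l + 4)*(l + 6)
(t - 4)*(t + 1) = t^2 - 3*t - 4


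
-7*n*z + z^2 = z*(-7*n + z)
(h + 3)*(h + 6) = h^2 + 9*h + 18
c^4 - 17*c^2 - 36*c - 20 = (c - 5)*(c + 1)*(c + 2)^2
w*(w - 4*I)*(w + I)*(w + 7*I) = w^4 + 4*I*w^3 + 25*w^2 + 28*I*w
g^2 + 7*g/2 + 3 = (g + 3/2)*(g + 2)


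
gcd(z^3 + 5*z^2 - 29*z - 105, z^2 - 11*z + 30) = z - 5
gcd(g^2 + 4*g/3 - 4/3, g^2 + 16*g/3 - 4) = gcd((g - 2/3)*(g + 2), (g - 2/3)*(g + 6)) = g - 2/3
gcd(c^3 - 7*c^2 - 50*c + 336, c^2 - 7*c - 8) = c - 8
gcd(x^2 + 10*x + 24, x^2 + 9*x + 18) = x + 6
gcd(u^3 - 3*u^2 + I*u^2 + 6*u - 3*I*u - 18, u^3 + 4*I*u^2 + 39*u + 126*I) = u + 3*I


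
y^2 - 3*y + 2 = (y - 2)*(y - 1)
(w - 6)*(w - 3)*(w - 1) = w^3 - 10*w^2 + 27*w - 18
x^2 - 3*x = x*(x - 3)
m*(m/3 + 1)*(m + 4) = m^3/3 + 7*m^2/3 + 4*m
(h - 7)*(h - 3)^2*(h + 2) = h^4 - 11*h^3 + 25*h^2 + 39*h - 126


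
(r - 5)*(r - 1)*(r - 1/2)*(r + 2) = r^4 - 9*r^3/2 - 5*r^2 + 27*r/2 - 5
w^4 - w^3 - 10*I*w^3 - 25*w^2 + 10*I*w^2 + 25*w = w*(w - 1)*(w - 5*I)^2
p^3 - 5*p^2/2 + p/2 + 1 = (p - 2)*(p - 1)*(p + 1/2)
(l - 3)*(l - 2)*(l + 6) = l^3 + l^2 - 24*l + 36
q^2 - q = q*(q - 1)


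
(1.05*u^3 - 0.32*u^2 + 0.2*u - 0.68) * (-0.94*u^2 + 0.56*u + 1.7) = -0.987*u^5 + 0.8888*u^4 + 1.4178*u^3 + 0.2072*u^2 - 0.0408000000000001*u - 1.156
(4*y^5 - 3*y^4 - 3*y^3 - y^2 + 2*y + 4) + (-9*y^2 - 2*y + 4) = 4*y^5 - 3*y^4 - 3*y^3 - 10*y^2 + 8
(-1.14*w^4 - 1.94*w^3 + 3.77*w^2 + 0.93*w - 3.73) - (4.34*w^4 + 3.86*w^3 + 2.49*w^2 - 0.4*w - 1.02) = -5.48*w^4 - 5.8*w^3 + 1.28*w^2 + 1.33*w - 2.71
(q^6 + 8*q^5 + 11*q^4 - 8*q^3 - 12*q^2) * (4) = 4*q^6 + 32*q^5 + 44*q^4 - 32*q^3 - 48*q^2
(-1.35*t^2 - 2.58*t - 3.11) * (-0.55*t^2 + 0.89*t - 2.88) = 0.7425*t^4 + 0.2175*t^3 + 3.3023*t^2 + 4.6625*t + 8.9568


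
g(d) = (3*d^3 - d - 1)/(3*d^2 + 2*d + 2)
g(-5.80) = -6.36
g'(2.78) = 1.03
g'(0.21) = 0.36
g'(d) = (-6*d - 2)*(3*d^3 - d - 1)/(3*d^2 + 2*d + 2)^2 + (9*d^2 - 1)/(3*d^2 + 2*d + 2) = 3*d*(3*d^3 + 4*d^2 + 7*d + 2)/(9*d^4 + 12*d^3 + 16*d^2 + 8*d + 4)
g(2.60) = 1.79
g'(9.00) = 1.01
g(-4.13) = -4.64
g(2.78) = 1.97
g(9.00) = 8.28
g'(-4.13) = 1.04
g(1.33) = 0.47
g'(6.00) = 1.01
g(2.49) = 1.67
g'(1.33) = 1.02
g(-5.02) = -5.56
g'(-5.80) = 1.02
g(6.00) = 5.25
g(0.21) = -0.46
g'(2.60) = 1.03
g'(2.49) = 1.03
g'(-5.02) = 1.03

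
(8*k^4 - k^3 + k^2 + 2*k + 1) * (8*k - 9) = 64*k^5 - 80*k^4 + 17*k^3 + 7*k^2 - 10*k - 9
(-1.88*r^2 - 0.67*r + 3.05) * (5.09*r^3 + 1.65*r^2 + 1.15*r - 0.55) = -9.5692*r^5 - 6.5123*r^4 + 12.257*r^3 + 5.296*r^2 + 3.876*r - 1.6775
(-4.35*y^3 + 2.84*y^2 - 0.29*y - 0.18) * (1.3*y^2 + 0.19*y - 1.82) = -5.655*y^5 + 2.8655*y^4 + 8.0796*y^3 - 5.4579*y^2 + 0.4936*y + 0.3276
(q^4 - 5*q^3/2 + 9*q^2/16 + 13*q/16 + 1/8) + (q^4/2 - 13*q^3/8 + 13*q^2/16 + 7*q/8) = 3*q^4/2 - 33*q^3/8 + 11*q^2/8 + 27*q/16 + 1/8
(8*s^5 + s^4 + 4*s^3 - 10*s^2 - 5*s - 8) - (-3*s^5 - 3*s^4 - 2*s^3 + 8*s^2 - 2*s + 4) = 11*s^5 + 4*s^4 + 6*s^3 - 18*s^2 - 3*s - 12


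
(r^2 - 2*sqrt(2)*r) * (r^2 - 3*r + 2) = r^4 - 3*r^3 - 2*sqrt(2)*r^3 + 2*r^2 + 6*sqrt(2)*r^2 - 4*sqrt(2)*r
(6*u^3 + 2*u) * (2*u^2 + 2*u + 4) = 12*u^5 + 12*u^4 + 28*u^3 + 4*u^2 + 8*u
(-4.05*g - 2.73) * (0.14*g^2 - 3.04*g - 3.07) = -0.567*g^3 + 11.9298*g^2 + 20.7327*g + 8.3811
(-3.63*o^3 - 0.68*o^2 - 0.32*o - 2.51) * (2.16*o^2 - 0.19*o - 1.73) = -7.8408*o^5 - 0.7791*o^4 + 5.7179*o^3 - 4.1844*o^2 + 1.0305*o + 4.3423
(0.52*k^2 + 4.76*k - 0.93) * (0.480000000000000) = 0.2496*k^2 + 2.2848*k - 0.4464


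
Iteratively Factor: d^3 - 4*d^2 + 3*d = (d)*(d^2 - 4*d + 3) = d*(d - 1)*(d - 3)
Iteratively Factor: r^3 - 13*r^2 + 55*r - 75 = (r - 5)*(r^2 - 8*r + 15) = (r - 5)^2*(r - 3)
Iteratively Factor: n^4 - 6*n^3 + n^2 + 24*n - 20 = (n - 2)*(n^3 - 4*n^2 - 7*n + 10) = (n - 2)*(n - 1)*(n^2 - 3*n - 10) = (n - 2)*(n - 1)*(n + 2)*(n - 5)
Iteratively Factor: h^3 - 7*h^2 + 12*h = (h - 4)*(h^2 - 3*h) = h*(h - 4)*(h - 3)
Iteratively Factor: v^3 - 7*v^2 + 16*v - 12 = (v - 3)*(v^2 - 4*v + 4) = (v - 3)*(v - 2)*(v - 2)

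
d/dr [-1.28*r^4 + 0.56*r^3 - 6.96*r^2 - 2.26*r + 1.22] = -5.12*r^3 + 1.68*r^2 - 13.92*r - 2.26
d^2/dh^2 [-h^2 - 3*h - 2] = -2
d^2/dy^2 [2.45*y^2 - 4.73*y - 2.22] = 4.90000000000000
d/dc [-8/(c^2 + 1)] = 16*c/(c^2 + 1)^2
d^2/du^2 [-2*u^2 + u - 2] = -4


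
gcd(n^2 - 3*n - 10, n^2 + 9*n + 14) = n + 2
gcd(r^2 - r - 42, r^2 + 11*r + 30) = r + 6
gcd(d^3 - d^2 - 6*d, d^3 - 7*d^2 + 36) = d^2 - d - 6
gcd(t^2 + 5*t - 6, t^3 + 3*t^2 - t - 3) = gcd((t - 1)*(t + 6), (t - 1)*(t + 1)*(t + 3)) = t - 1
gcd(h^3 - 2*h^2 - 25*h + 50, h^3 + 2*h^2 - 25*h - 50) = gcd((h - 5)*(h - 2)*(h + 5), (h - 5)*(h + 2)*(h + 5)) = h^2 - 25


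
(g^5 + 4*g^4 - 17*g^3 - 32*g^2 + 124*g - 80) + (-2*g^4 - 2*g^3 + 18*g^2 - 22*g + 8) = g^5 + 2*g^4 - 19*g^3 - 14*g^2 + 102*g - 72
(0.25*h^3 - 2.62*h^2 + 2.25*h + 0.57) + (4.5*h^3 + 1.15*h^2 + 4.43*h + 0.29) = 4.75*h^3 - 1.47*h^2 + 6.68*h + 0.86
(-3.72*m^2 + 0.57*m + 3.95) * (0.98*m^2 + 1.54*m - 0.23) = -3.6456*m^4 - 5.1702*m^3 + 5.6044*m^2 + 5.9519*m - 0.9085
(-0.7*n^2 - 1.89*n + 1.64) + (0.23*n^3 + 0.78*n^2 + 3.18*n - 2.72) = 0.23*n^3 + 0.0800000000000001*n^2 + 1.29*n - 1.08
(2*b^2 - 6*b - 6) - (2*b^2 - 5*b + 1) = -b - 7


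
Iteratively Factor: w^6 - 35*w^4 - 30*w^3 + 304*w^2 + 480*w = (w + 4)*(w^5 - 4*w^4 - 19*w^3 + 46*w^2 + 120*w) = (w - 5)*(w + 4)*(w^4 + w^3 - 14*w^2 - 24*w) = (w - 5)*(w - 4)*(w + 4)*(w^3 + 5*w^2 + 6*w) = (w - 5)*(w - 4)*(w + 2)*(w + 4)*(w^2 + 3*w) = w*(w - 5)*(w - 4)*(w + 2)*(w + 4)*(w + 3)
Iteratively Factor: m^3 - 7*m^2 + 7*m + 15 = (m - 5)*(m^2 - 2*m - 3) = (m - 5)*(m + 1)*(m - 3)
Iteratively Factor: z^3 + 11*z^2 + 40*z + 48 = (z + 4)*(z^2 + 7*z + 12) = (z + 3)*(z + 4)*(z + 4)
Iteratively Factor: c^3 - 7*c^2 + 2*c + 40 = (c - 4)*(c^2 - 3*c - 10) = (c - 5)*(c - 4)*(c + 2)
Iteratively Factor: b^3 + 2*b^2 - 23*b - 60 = (b + 4)*(b^2 - 2*b - 15) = (b - 5)*(b + 4)*(b + 3)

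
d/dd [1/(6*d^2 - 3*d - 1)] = 3*(1 - 4*d)/(-6*d^2 + 3*d + 1)^2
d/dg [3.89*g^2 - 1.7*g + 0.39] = 7.78*g - 1.7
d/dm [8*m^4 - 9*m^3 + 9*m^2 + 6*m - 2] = 32*m^3 - 27*m^2 + 18*m + 6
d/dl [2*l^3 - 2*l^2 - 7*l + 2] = 6*l^2 - 4*l - 7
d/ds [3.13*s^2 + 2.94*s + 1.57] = 6.26*s + 2.94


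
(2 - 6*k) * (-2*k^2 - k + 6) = 12*k^3 + 2*k^2 - 38*k + 12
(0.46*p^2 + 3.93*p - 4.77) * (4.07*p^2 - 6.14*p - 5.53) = 1.8722*p^4 + 13.1707*p^3 - 46.0879*p^2 + 7.5549*p + 26.3781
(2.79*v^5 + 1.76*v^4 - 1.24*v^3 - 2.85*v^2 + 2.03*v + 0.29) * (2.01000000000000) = 5.6079*v^5 + 3.5376*v^4 - 2.4924*v^3 - 5.7285*v^2 + 4.0803*v + 0.5829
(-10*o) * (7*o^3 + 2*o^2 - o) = -70*o^4 - 20*o^3 + 10*o^2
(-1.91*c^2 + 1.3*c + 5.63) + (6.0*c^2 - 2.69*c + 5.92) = 4.09*c^2 - 1.39*c + 11.55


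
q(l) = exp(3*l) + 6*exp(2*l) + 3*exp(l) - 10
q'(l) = 3*exp(3*l) + 12*exp(2*l) + 3*exp(l)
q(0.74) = 31.85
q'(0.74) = 86.63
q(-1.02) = -8.09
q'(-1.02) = 2.78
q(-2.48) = -9.71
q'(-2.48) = 0.34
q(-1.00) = -8.03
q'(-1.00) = 2.88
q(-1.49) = -9.01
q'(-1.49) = 1.32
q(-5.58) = -9.99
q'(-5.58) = 0.01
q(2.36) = 1882.75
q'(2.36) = 4941.70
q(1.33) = 141.18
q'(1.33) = 345.06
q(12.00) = 4311390482336228.66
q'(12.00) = 12934012511299408.18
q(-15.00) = -10.00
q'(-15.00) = 0.00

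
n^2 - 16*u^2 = (n - 4*u)*(n + 4*u)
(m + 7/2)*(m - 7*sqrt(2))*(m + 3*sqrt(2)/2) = m^3 - 11*sqrt(2)*m^2/2 + 7*m^2/2 - 77*sqrt(2)*m/4 - 21*m - 147/2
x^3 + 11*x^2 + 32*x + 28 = (x + 2)^2*(x + 7)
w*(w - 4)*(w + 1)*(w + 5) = w^4 + 2*w^3 - 19*w^2 - 20*w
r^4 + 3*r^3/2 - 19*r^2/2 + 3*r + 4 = (r - 2)*(r - 1)*(r + 1/2)*(r + 4)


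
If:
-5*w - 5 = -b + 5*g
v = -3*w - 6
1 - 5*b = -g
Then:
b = -5*w/24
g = -25*w/24 - 1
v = -3*w - 6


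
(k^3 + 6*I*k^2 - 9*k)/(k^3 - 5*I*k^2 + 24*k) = (k + 3*I)/(k - 8*I)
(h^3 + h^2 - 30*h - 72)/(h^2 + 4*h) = h - 3 - 18/h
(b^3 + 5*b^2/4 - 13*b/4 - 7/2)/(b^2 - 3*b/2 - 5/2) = (4*b^2 + b - 14)/(2*(2*b - 5))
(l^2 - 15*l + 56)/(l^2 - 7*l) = (l - 8)/l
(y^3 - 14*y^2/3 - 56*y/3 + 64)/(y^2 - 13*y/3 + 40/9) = 3*(y^2 - 2*y - 24)/(3*y - 5)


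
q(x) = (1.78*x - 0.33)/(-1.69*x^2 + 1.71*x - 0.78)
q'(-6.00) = 0.02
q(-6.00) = 0.15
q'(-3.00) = 0.07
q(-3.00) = 0.27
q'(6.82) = 0.03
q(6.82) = -0.17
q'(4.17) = 0.09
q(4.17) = -0.31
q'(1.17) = 1.67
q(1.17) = -1.60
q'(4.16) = 0.09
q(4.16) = -0.31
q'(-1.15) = 0.18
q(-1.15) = 0.48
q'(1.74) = 0.74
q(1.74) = -0.95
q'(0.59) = -3.37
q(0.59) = -2.00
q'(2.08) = 0.48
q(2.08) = -0.74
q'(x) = (1.78*x - 0.33)*(3.38*x - 1.71)/(-1.69*x^2 + 1.71*x - 0.78)^2 + 1.78/(-1.69*x^2 + 1.71*x - 0.78) = (3.0082*x^2 - 1.1154*x - 0.8241)/(2.8561*x^4 - 5.7798*x^3 + 5.5605*x^2 - 2.6676*x + 0.6084)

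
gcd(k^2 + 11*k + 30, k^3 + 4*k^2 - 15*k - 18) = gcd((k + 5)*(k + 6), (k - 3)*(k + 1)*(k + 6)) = k + 6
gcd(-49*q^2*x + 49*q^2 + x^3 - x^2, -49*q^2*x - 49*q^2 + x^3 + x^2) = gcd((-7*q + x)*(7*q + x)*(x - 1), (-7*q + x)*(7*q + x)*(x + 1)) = -49*q^2 + x^2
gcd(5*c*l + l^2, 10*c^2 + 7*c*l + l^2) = 5*c + l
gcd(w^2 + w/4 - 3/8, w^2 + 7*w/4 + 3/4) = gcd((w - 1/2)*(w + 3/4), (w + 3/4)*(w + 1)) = w + 3/4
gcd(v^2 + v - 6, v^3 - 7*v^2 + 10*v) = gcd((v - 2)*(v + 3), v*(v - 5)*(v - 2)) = v - 2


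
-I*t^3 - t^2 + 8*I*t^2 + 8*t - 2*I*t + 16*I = (t - 8)*(t - 2*I)*(-I*t + 1)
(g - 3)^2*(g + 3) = g^3 - 3*g^2 - 9*g + 27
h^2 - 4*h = h*(h - 4)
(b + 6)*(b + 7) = b^2 + 13*b + 42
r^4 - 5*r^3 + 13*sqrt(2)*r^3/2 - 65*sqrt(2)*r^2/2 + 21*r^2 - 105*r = r*(r - 5)*(r + 3*sqrt(2))*(r + 7*sqrt(2)/2)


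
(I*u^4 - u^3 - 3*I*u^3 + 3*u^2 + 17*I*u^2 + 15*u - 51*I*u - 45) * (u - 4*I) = I*u^5 + 3*u^4 - 3*I*u^4 - 9*u^3 + 21*I*u^3 + 83*u^2 - 63*I*u^2 - 249*u - 60*I*u + 180*I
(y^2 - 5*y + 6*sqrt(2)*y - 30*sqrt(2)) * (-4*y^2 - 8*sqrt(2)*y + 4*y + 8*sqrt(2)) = -4*y^4 - 32*sqrt(2)*y^3 + 24*y^3 - 116*y^2 + 192*sqrt(2)*y^2 - 160*sqrt(2)*y + 576*y - 480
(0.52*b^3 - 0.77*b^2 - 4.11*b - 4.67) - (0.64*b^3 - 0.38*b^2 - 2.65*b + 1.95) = -0.12*b^3 - 0.39*b^2 - 1.46*b - 6.62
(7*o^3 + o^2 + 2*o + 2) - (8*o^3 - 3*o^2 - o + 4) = -o^3 + 4*o^2 + 3*o - 2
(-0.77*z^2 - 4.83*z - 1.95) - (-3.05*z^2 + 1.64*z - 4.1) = 2.28*z^2 - 6.47*z + 2.15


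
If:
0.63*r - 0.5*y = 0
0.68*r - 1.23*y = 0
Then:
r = 0.00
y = 0.00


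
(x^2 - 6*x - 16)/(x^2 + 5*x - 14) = (x^2 - 6*x - 16)/(x^2 + 5*x - 14)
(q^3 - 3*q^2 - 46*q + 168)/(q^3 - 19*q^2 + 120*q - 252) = (q^2 + 3*q - 28)/(q^2 - 13*q + 42)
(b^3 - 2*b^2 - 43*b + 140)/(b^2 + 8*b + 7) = (b^2 - 9*b + 20)/(b + 1)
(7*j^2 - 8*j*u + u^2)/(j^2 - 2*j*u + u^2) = (-7*j + u)/(-j + u)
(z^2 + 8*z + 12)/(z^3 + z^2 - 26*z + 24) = (z + 2)/(z^2 - 5*z + 4)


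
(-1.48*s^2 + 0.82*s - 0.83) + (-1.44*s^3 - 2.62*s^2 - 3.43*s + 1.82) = -1.44*s^3 - 4.1*s^2 - 2.61*s + 0.99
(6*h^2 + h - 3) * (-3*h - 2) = -18*h^3 - 15*h^2 + 7*h + 6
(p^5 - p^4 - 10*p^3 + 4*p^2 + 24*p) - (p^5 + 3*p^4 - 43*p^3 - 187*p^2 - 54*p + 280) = -4*p^4 + 33*p^3 + 191*p^2 + 78*p - 280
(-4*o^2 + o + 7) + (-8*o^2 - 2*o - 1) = -12*o^2 - o + 6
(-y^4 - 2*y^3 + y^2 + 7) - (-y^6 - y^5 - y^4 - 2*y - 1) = y^6 + y^5 - 2*y^3 + y^2 + 2*y + 8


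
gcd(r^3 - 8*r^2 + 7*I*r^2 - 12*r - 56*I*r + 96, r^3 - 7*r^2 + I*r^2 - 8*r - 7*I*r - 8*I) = r - 8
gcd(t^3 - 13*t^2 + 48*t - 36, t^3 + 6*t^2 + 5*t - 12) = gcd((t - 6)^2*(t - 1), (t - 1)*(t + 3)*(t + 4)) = t - 1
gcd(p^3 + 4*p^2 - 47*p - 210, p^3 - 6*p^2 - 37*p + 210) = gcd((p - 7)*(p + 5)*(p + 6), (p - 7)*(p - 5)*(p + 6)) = p^2 - p - 42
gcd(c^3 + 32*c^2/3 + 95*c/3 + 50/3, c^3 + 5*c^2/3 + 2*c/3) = c + 2/3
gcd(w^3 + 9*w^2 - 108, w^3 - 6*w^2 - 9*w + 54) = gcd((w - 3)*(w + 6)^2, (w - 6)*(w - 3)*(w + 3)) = w - 3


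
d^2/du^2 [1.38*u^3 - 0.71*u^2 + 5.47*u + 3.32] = 8.28*u - 1.42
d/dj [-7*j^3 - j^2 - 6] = j*(-21*j - 2)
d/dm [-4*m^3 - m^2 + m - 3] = -12*m^2 - 2*m + 1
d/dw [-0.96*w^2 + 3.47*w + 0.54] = 3.47 - 1.92*w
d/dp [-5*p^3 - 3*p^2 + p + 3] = -15*p^2 - 6*p + 1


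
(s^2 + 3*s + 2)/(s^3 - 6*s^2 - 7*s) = (s + 2)/(s*(s - 7))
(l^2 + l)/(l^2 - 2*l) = (l + 1)/(l - 2)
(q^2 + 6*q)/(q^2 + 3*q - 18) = q/(q - 3)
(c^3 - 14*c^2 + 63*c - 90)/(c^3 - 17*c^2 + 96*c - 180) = (c - 3)/(c - 6)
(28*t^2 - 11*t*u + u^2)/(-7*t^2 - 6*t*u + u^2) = (-4*t + u)/(t + u)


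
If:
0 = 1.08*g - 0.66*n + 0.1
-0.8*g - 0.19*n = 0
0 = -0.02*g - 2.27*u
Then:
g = -0.03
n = 0.11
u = 0.00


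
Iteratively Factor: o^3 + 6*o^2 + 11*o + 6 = (o + 2)*(o^2 + 4*o + 3) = (o + 2)*(o + 3)*(o + 1)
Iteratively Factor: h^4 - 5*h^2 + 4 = (h + 2)*(h^3 - 2*h^2 - h + 2) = (h - 2)*(h + 2)*(h^2 - 1) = (h - 2)*(h - 1)*(h + 2)*(h + 1)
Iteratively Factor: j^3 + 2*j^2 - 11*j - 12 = (j - 3)*(j^2 + 5*j + 4) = (j - 3)*(j + 1)*(j + 4)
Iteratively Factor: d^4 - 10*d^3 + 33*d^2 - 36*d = (d - 3)*(d^3 - 7*d^2 + 12*d) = (d - 3)^2*(d^2 - 4*d) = (d - 4)*(d - 3)^2*(d)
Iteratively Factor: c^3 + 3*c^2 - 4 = (c + 2)*(c^2 + c - 2) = (c + 2)^2*(c - 1)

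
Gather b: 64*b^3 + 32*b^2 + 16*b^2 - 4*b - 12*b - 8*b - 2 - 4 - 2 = 64*b^3 + 48*b^2 - 24*b - 8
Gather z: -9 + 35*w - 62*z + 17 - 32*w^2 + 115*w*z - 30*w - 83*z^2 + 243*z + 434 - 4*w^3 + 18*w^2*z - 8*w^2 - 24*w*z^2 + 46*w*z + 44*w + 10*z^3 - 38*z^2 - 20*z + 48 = -4*w^3 - 40*w^2 + 49*w + 10*z^3 + z^2*(-24*w - 121) + z*(18*w^2 + 161*w + 161) + 490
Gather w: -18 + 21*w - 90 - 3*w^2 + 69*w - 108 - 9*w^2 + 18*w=-12*w^2 + 108*w - 216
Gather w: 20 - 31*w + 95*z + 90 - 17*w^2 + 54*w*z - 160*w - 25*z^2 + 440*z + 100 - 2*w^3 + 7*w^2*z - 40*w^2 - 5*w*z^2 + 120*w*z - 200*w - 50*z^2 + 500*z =-2*w^3 + w^2*(7*z - 57) + w*(-5*z^2 + 174*z - 391) - 75*z^2 + 1035*z + 210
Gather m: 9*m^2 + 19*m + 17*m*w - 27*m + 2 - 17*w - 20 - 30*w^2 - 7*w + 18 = 9*m^2 + m*(17*w - 8) - 30*w^2 - 24*w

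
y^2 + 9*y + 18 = (y + 3)*(y + 6)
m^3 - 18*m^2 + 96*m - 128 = (m - 8)^2*(m - 2)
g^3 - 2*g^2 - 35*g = g*(g - 7)*(g + 5)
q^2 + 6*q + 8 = (q + 2)*(q + 4)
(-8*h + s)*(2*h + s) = -16*h^2 - 6*h*s + s^2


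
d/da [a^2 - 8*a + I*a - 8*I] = 2*a - 8 + I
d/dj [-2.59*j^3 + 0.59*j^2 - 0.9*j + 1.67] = -7.77*j^2 + 1.18*j - 0.9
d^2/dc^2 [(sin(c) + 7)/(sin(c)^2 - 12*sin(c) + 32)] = (-9*sin(c)^5 - 40*sin(c)^4 - 454*sin(c)^2 - 8137*sin(c)/2 - 114*sin(3*c) + sin(5*c)/2 + 2336)/((sin(c) - 8)^3*(sin(c) - 4)^3)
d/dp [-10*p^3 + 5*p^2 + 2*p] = -30*p^2 + 10*p + 2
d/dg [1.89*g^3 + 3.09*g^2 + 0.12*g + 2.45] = 5.67*g^2 + 6.18*g + 0.12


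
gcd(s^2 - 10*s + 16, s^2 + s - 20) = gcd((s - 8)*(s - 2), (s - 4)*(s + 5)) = 1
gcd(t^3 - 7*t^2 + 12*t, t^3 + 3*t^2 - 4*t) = t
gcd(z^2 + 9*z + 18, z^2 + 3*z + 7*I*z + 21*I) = z + 3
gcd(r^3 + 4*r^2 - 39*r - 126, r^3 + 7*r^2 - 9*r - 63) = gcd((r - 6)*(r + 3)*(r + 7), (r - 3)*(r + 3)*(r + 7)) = r^2 + 10*r + 21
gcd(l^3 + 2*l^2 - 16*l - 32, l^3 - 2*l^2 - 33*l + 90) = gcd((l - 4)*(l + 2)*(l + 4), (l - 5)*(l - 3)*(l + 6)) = 1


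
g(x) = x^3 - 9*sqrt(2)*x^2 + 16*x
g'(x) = 3*x^2 - 18*sqrt(2)*x + 16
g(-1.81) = -76.59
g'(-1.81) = 71.90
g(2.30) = -18.36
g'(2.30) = -26.68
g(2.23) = -16.53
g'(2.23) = -25.85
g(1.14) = 3.18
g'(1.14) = -9.12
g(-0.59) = -14.08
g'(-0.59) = 32.06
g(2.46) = -22.78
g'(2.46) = -28.47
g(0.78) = 5.21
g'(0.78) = -2.03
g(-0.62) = -15.05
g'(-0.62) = 32.94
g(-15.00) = -6478.78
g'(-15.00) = 1072.84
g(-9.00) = -1903.96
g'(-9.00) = 488.10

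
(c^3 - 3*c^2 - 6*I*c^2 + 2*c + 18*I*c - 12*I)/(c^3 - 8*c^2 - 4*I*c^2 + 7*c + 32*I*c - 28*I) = (c^2 - 2*c*(1 + 3*I) + 12*I)/(c^2 - c*(7 + 4*I) + 28*I)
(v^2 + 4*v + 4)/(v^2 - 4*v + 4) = (v^2 + 4*v + 4)/(v^2 - 4*v + 4)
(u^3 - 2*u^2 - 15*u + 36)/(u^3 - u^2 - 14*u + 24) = (u - 3)/(u - 2)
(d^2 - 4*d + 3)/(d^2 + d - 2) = (d - 3)/(d + 2)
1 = 1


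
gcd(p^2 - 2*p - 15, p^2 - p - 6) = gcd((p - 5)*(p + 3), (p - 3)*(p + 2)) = 1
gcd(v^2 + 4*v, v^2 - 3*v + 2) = 1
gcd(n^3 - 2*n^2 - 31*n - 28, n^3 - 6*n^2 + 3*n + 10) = n + 1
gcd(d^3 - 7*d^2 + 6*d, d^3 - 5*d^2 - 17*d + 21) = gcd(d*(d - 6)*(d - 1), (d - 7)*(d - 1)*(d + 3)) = d - 1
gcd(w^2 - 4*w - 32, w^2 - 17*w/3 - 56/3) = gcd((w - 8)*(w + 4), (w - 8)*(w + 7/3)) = w - 8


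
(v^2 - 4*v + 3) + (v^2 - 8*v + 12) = 2*v^2 - 12*v + 15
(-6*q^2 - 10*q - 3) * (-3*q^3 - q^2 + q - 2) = 18*q^5 + 36*q^4 + 13*q^3 + 5*q^2 + 17*q + 6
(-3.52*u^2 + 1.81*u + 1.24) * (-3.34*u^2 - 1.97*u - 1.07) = 11.7568*u^4 + 0.889*u^3 - 3.9409*u^2 - 4.3795*u - 1.3268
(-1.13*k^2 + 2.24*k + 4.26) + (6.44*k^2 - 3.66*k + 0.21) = 5.31*k^2 - 1.42*k + 4.47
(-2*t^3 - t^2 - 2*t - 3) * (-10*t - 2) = 20*t^4 + 14*t^3 + 22*t^2 + 34*t + 6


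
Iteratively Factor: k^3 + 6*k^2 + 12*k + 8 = (k + 2)*(k^2 + 4*k + 4) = (k + 2)^2*(k + 2)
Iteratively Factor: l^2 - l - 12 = (l - 4)*(l + 3)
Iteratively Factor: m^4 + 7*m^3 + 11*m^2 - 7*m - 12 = (m + 4)*(m^3 + 3*m^2 - m - 3) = (m + 3)*(m + 4)*(m^2 - 1) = (m - 1)*(m + 3)*(m + 4)*(m + 1)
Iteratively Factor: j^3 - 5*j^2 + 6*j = (j)*(j^2 - 5*j + 6) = j*(j - 3)*(j - 2)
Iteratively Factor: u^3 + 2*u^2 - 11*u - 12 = (u + 1)*(u^2 + u - 12) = (u + 1)*(u + 4)*(u - 3)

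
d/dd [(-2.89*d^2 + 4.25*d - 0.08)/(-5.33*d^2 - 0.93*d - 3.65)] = (25.3402*d^2 + 20.2442*d - 15.5869)/(28.4089*d^4 + 9.9138*d^3 + 39.7739*d^2 + 6.789*d + 13.3225)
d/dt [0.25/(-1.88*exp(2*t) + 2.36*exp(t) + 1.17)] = (0.94*exp(t) - 0.59)*exp(t)/(-1.88*exp(2*t) + 2.36*exp(t) + 1.17)^2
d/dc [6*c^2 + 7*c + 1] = 12*c + 7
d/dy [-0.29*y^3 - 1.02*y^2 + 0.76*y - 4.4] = -0.87*y^2 - 2.04*y + 0.76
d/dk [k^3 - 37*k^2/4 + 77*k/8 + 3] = 3*k^2 - 37*k/2 + 77/8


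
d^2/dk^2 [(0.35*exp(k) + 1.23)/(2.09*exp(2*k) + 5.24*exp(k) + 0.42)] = (1.528835*exp(4*k) + 17.657992*exp(3*k) + 38.568024*exp(2*k) + 28.683792*exp(k) - 2.645244)*exp(k)/(9.129329*exp(6*k) + 68.666532*exp(5*k) + 177.662958*exp(4*k) + 171.475856*exp(3*k) + 35.702604*exp(2*k) + 2.773008*exp(k) + 0.074088)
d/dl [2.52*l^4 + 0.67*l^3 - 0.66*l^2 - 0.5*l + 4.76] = 10.08*l^3 + 2.01*l^2 - 1.32*l - 0.5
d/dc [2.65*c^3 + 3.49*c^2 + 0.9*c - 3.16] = 7.95*c^2 + 6.98*c + 0.9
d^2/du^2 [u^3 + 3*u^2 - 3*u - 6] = 6*u + 6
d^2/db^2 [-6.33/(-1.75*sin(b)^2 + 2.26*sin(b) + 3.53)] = (77.5425*sin(b)^4 - 75.10545*sin(b)^3 + 72.431658*sin(b)^2 + 99.711426*sin(b) - 142.869366)/(-1.75*sin(b)^2 + 2.26*sin(b) + 3.53)^3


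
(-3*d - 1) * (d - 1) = -3*d^2 + 2*d + 1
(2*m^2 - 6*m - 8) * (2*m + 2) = 4*m^3 - 8*m^2 - 28*m - 16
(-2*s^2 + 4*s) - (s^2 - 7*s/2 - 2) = -3*s^2 + 15*s/2 + 2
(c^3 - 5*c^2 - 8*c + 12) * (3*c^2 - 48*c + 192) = 3*c^5 - 63*c^4 + 408*c^3 - 540*c^2 - 2112*c + 2304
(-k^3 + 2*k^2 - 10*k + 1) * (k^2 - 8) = -k^5 + 2*k^4 - 2*k^3 - 15*k^2 + 80*k - 8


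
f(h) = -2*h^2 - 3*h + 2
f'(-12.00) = 45.00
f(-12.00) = -250.00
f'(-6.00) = 21.00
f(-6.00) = -52.00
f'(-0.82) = 0.28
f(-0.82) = 3.12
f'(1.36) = -8.44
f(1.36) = -5.78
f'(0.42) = -4.68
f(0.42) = 0.39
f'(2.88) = -14.52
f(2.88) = -23.23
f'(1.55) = -9.20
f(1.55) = -7.46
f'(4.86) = -22.44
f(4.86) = -59.82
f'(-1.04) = 1.16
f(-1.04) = 2.96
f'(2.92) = -14.68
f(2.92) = -23.81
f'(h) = -4*h - 3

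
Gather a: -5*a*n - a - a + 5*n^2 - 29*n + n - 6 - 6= a*(-5*n - 2) + 5*n^2 - 28*n - 12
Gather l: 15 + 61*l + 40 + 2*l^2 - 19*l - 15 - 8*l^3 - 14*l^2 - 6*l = -8*l^3 - 12*l^2 + 36*l + 40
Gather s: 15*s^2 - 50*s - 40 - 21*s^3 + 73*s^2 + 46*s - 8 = -21*s^3 + 88*s^2 - 4*s - 48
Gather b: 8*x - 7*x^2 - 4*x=-7*x^2 + 4*x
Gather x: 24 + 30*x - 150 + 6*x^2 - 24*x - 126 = 6*x^2 + 6*x - 252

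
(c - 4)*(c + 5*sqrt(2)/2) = c^2 - 4*c + 5*sqrt(2)*c/2 - 10*sqrt(2)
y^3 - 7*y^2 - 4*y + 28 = (y - 7)*(y - 2)*(y + 2)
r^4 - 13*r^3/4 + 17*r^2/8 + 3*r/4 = r*(r - 2)*(r - 3/2)*(r + 1/4)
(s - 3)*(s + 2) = s^2 - s - 6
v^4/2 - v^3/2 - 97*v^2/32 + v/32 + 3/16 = (v/2 + 1)*(v - 3)*(v - 1/4)*(v + 1/4)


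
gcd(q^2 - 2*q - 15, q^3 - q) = 1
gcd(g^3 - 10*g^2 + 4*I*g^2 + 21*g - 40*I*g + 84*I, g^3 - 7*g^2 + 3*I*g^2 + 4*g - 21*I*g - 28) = g^2 + g*(-7 + 4*I) - 28*I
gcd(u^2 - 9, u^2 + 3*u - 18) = u - 3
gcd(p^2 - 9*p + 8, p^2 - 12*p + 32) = p - 8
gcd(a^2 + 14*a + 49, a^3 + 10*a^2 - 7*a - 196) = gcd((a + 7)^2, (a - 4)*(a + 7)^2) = a^2 + 14*a + 49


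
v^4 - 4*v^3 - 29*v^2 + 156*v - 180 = (v - 5)*(v - 3)*(v - 2)*(v + 6)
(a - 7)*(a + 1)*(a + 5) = a^3 - a^2 - 37*a - 35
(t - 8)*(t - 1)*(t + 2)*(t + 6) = t^4 - t^3 - 52*t^2 - 44*t + 96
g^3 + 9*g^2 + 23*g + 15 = (g + 1)*(g + 3)*(g + 5)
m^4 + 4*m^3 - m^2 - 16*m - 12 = (m - 2)*(m + 1)*(m + 2)*(m + 3)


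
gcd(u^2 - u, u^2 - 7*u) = u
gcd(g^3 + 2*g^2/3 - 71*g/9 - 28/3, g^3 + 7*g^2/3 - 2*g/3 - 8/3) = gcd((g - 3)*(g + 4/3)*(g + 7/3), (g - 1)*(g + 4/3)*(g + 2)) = g + 4/3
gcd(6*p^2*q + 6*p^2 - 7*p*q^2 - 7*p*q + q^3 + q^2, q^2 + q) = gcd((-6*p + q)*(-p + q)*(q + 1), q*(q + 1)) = q + 1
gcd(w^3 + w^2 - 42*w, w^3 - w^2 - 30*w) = w^2 - 6*w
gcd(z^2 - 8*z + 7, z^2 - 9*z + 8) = z - 1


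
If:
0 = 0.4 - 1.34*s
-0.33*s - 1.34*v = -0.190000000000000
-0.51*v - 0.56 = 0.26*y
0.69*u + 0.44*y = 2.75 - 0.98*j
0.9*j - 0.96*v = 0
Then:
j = 0.07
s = 0.30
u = 5.34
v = 0.07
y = -2.29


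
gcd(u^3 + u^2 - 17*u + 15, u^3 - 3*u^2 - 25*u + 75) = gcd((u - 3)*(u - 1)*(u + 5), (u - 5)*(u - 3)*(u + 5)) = u^2 + 2*u - 15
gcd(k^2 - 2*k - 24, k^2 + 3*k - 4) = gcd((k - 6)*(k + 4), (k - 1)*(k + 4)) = k + 4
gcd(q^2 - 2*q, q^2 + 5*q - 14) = q - 2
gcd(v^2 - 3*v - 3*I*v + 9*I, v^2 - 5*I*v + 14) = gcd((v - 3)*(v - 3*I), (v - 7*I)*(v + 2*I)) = 1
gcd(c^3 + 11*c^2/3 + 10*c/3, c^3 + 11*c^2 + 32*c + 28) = c + 2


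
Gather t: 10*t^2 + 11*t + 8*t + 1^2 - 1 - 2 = 10*t^2 + 19*t - 2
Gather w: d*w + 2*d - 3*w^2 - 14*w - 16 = 2*d - 3*w^2 + w*(d - 14) - 16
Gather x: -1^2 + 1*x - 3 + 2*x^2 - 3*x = 2*x^2 - 2*x - 4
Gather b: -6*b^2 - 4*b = -6*b^2 - 4*b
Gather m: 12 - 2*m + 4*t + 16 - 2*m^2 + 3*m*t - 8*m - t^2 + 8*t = -2*m^2 + m*(3*t - 10) - t^2 + 12*t + 28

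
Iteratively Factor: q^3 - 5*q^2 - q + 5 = (q - 1)*(q^2 - 4*q - 5) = (q - 5)*(q - 1)*(q + 1)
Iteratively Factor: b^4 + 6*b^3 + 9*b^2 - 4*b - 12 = (b - 1)*(b^3 + 7*b^2 + 16*b + 12) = (b - 1)*(b + 3)*(b^2 + 4*b + 4) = (b - 1)*(b + 2)*(b + 3)*(b + 2)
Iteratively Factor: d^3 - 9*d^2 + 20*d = (d)*(d^2 - 9*d + 20) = d*(d - 5)*(d - 4)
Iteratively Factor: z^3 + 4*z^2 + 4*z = (z + 2)*(z^2 + 2*z) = (z + 2)^2*(z)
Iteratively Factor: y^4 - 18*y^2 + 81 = (y + 3)*(y^3 - 3*y^2 - 9*y + 27) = (y - 3)*(y + 3)*(y^2 - 9) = (y - 3)^2*(y + 3)*(y + 3)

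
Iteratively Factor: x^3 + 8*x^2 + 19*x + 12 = (x + 1)*(x^2 + 7*x + 12) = (x + 1)*(x + 4)*(x + 3)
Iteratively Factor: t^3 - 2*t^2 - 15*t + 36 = (t - 3)*(t^2 + t - 12) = (t - 3)*(t + 4)*(t - 3)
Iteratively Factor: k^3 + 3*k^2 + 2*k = (k)*(k^2 + 3*k + 2) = k*(k + 2)*(k + 1)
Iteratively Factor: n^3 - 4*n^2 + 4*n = (n - 2)*(n^2 - 2*n) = n*(n - 2)*(n - 2)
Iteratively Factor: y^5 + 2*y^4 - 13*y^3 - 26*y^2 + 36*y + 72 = (y - 3)*(y^4 + 5*y^3 + 2*y^2 - 20*y - 24) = (y - 3)*(y + 2)*(y^3 + 3*y^2 - 4*y - 12) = (y - 3)*(y + 2)^2*(y^2 + y - 6) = (y - 3)*(y + 2)^2*(y + 3)*(y - 2)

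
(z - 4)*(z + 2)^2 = z^3 - 12*z - 16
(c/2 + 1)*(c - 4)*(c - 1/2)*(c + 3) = c^4/2 + c^3/4 - 29*c^2/4 - 17*c/2 + 6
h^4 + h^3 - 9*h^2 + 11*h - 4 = (h - 1)^3*(h + 4)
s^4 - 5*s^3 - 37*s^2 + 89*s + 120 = (s - 8)*(s - 3)*(s + 1)*(s + 5)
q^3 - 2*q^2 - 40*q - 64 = (q - 8)*(q + 2)*(q + 4)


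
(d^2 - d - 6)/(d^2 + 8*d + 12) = (d - 3)/(d + 6)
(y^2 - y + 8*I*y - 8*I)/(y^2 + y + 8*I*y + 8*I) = (y - 1)/(y + 1)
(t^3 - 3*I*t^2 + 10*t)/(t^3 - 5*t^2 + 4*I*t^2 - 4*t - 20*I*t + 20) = t*(t - 5*I)/(t^2 + t*(-5 + 2*I) - 10*I)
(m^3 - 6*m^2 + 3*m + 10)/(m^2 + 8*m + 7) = (m^2 - 7*m + 10)/(m + 7)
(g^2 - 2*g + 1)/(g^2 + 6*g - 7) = (g - 1)/(g + 7)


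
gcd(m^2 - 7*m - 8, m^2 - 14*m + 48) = m - 8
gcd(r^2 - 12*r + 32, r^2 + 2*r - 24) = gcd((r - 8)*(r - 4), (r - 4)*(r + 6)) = r - 4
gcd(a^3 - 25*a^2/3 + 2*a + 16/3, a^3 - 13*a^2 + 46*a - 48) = a - 8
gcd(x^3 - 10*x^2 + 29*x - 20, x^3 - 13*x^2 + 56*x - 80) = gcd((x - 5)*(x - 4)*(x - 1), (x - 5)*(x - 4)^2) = x^2 - 9*x + 20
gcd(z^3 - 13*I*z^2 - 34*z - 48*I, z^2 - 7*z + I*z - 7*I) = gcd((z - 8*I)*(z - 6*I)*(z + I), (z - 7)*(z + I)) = z + I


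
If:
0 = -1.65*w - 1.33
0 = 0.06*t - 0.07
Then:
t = 1.17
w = -0.81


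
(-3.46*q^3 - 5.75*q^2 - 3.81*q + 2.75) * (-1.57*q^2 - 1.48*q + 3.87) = 5.4322*q^5 + 14.1483*q^4 + 1.1015*q^3 - 20.9312*q^2 - 18.8147*q + 10.6425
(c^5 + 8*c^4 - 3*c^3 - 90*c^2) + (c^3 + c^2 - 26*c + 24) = c^5 + 8*c^4 - 2*c^3 - 89*c^2 - 26*c + 24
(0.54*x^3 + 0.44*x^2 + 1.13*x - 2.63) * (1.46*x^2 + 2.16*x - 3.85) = 0.7884*x^5 + 1.8088*x^4 + 0.5212*x^3 - 3.093*x^2 - 10.0313*x + 10.1255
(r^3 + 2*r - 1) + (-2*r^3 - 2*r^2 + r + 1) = -r^3 - 2*r^2 + 3*r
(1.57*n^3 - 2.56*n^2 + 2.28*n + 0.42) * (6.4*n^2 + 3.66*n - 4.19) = 10.048*n^5 - 10.6378*n^4 - 1.3559*n^3 + 21.7592*n^2 - 8.016*n - 1.7598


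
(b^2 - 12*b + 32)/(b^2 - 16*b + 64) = (b - 4)/(b - 8)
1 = 1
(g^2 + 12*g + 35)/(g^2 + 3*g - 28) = (g + 5)/(g - 4)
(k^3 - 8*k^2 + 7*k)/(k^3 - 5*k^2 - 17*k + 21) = k/(k + 3)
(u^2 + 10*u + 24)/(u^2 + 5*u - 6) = (u + 4)/(u - 1)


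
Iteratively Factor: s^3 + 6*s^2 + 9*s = (s)*(s^2 + 6*s + 9) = s*(s + 3)*(s + 3)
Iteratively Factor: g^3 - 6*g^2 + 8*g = (g - 4)*(g^2 - 2*g) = g*(g - 4)*(g - 2)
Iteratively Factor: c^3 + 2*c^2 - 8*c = (c)*(c^2 + 2*c - 8) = c*(c + 4)*(c - 2)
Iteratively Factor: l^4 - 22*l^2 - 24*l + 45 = (l + 3)*(l^3 - 3*l^2 - 13*l + 15) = (l - 1)*(l + 3)*(l^2 - 2*l - 15) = (l - 1)*(l + 3)^2*(l - 5)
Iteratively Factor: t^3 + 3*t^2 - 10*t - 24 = (t - 3)*(t^2 + 6*t + 8) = (t - 3)*(t + 4)*(t + 2)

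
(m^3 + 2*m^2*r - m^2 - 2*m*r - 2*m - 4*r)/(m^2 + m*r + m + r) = (m^2 + 2*m*r - 2*m - 4*r)/(m + r)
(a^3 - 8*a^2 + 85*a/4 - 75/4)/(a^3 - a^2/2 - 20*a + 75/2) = (a - 5/2)/(a + 5)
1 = 1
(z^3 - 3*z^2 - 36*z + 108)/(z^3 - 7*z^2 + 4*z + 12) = (z^2 + 3*z - 18)/(z^2 - z - 2)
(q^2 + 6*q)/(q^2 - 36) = q/(q - 6)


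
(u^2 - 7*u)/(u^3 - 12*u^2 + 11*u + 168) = u/(u^2 - 5*u - 24)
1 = 1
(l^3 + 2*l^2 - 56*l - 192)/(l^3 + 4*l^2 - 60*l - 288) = (l + 4)/(l + 6)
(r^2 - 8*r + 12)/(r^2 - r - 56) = (-r^2 + 8*r - 12)/(-r^2 + r + 56)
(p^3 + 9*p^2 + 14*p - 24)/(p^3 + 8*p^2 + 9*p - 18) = (p + 4)/(p + 3)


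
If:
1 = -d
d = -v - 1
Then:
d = -1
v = 0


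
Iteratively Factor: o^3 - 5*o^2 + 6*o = (o - 2)*(o^2 - 3*o) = o*(o - 2)*(o - 3)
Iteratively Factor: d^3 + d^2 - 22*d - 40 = (d - 5)*(d^2 + 6*d + 8) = (d - 5)*(d + 2)*(d + 4)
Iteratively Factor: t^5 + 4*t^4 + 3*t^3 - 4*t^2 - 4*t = (t + 2)*(t^4 + 2*t^3 - t^2 - 2*t) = (t + 1)*(t + 2)*(t^3 + t^2 - 2*t) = (t + 1)*(t + 2)^2*(t^2 - t) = (t - 1)*(t + 1)*(t + 2)^2*(t)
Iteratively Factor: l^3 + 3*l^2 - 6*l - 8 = (l + 1)*(l^2 + 2*l - 8) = (l - 2)*(l + 1)*(l + 4)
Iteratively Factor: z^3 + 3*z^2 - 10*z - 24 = (z + 4)*(z^2 - z - 6) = (z + 2)*(z + 4)*(z - 3)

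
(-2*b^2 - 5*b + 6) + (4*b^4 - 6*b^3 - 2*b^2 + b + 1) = 4*b^4 - 6*b^3 - 4*b^2 - 4*b + 7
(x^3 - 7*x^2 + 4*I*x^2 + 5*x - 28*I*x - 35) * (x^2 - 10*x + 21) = x^5 - 17*x^4 + 4*I*x^4 + 96*x^3 - 68*I*x^3 - 232*x^2 + 364*I*x^2 + 455*x - 588*I*x - 735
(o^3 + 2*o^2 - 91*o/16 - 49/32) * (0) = 0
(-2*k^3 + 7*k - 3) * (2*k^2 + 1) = -4*k^5 + 12*k^3 - 6*k^2 + 7*k - 3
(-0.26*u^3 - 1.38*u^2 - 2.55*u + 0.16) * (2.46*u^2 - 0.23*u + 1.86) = -0.6396*u^5 - 3.335*u^4 - 6.4392*u^3 - 1.5867*u^2 - 4.7798*u + 0.2976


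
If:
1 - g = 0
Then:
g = 1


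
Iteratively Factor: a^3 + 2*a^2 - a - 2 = (a + 1)*(a^2 + a - 2) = (a + 1)*(a + 2)*(a - 1)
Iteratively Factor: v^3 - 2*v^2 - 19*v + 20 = (v - 1)*(v^2 - v - 20) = (v - 5)*(v - 1)*(v + 4)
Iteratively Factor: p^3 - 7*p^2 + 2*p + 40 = (p - 5)*(p^2 - 2*p - 8) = (p - 5)*(p - 4)*(p + 2)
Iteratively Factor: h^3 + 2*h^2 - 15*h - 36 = (h + 3)*(h^2 - h - 12) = (h + 3)^2*(h - 4)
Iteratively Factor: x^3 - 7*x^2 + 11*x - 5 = (x - 5)*(x^2 - 2*x + 1) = (x - 5)*(x - 1)*(x - 1)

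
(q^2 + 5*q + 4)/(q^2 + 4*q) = (q + 1)/q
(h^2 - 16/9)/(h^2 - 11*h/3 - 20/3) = (h - 4/3)/(h - 5)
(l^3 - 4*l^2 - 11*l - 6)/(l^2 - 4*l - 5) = (l^2 - 5*l - 6)/(l - 5)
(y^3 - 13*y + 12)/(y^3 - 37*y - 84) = (-y^3 + 13*y - 12)/(-y^3 + 37*y + 84)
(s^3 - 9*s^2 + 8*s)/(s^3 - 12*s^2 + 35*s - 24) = s/(s - 3)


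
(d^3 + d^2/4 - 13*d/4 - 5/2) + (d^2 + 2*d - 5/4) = d^3 + 5*d^2/4 - 5*d/4 - 15/4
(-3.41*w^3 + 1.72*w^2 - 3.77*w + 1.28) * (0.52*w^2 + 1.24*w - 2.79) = -1.7732*w^5 - 3.334*w^4 + 9.6863*w^3 - 8.808*w^2 + 12.1055*w - 3.5712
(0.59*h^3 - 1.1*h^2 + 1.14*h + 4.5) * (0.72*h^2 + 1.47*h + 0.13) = 0.4248*h^5 + 0.0752999999999999*h^4 - 0.7195*h^3 + 4.7728*h^2 + 6.7632*h + 0.585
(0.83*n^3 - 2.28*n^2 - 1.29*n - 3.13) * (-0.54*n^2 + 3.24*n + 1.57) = -0.4482*n^5 + 3.9204*n^4 - 5.3875*n^3 - 6.069*n^2 - 12.1665*n - 4.9141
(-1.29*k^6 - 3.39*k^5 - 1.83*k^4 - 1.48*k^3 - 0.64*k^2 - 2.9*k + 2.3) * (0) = 0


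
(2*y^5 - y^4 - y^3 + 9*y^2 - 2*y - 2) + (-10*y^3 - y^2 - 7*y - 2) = 2*y^5 - y^4 - 11*y^3 + 8*y^2 - 9*y - 4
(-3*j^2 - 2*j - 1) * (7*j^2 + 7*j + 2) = -21*j^4 - 35*j^3 - 27*j^2 - 11*j - 2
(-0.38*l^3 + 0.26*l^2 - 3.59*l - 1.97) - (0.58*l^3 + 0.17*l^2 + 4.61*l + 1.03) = -0.96*l^3 + 0.09*l^2 - 8.2*l - 3.0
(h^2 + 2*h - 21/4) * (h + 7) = h^3 + 9*h^2 + 35*h/4 - 147/4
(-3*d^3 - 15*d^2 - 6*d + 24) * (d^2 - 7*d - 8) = -3*d^5 + 6*d^4 + 123*d^3 + 186*d^2 - 120*d - 192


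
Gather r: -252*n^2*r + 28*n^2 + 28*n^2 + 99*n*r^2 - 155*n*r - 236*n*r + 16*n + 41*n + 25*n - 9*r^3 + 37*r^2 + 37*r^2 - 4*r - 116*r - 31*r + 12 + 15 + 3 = 56*n^2 + 82*n - 9*r^3 + r^2*(99*n + 74) + r*(-252*n^2 - 391*n - 151) + 30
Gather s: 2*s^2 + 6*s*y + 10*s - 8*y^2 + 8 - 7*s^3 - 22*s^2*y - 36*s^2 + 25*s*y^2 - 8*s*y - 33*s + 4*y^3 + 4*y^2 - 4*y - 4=-7*s^3 + s^2*(-22*y - 34) + s*(25*y^2 - 2*y - 23) + 4*y^3 - 4*y^2 - 4*y + 4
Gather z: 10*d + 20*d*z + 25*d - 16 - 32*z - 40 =35*d + z*(20*d - 32) - 56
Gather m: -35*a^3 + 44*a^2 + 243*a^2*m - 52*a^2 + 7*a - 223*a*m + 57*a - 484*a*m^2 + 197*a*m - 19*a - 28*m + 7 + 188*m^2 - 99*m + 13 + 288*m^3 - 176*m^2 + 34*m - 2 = -35*a^3 - 8*a^2 + 45*a + 288*m^3 + m^2*(12 - 484*a) + m*(243*a^2 - 26*a - 93) + 18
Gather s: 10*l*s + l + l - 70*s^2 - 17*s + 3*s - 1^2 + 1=2*l - 70*s^2 + s*(10*l - 14)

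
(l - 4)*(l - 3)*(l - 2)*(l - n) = l^4 - l^3*n - 9*l^3 + 9*l^2*n + 26*l^2 - 26*l*n - 24*l + 24*n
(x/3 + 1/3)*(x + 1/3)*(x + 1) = x^3/3 + 7*x^2/9 + 5*x/9 + 1/9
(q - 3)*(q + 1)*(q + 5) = q^3 + 3*q^2 - 13*q - 15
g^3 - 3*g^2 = g^2*(g - 3)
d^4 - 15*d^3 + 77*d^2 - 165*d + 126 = (d - 7)*(d - 3)^2*(d - 2)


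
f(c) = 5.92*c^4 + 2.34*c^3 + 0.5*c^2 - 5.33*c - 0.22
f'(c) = 23.68*c^3 + 7.02*c^2 + 1.0*c - 5.33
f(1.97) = 98.27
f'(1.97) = 204.93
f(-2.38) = 173.70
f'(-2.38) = -287.18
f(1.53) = 33.62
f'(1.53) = 97.44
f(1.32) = 16.97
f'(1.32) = 62.68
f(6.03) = 8325.80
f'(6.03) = 5447.94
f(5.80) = 7141.61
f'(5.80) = 4856.87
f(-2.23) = 134.60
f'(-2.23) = -235.25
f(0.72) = -1.33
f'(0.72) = 7.87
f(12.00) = 126808.46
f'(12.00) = 41936.59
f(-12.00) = 118849.34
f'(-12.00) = -39925.49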